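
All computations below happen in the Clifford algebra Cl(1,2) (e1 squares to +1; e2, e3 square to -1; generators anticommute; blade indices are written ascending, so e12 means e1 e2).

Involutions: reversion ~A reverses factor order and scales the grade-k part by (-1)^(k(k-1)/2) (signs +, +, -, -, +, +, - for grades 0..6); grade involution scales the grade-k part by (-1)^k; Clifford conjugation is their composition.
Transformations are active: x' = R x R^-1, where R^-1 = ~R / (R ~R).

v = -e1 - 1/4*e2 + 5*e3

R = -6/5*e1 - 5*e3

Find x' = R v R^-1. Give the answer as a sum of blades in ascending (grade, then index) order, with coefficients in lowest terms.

~R = -6/5*e1 - 5*e3, and R ~R = -589/25, so R^-1 = ~R / (-589/25).
R v = 131/5 + 3/10*e12 - 11*e13 - 5/4*e23
Answer: 2161/589*e1 + 1/4*e2 + 3605/589*e3


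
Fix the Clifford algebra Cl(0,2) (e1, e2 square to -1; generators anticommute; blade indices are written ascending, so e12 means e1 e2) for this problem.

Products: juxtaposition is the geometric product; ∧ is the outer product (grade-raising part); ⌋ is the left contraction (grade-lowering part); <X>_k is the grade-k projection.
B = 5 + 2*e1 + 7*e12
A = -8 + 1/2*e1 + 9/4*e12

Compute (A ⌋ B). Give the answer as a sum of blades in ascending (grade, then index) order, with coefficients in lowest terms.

step 1: -227/4 - 16*e1 - 7/2*e2 - 56*e12
Answer: -227/4 - 16*e1 - 7/2*e2 - 56*e12


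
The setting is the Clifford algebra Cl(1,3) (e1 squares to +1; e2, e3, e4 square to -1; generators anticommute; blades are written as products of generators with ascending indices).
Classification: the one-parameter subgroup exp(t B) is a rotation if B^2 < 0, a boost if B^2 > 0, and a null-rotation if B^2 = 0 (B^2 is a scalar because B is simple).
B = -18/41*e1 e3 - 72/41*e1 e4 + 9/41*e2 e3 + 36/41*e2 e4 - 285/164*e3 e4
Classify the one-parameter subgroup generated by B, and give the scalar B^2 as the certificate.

B^2 term by term: the squares give (-18/41)^2*(e1 e3)^2 + (-72/41)^2*(e1 e4)^2 + (9/41)^2*(e2 e3)^2 + (36/41)^2*(e2 e4)^2 + (-285/164)^2*(e3 e4)^2 = 324/1681*(+1) + 5184/1681*(+1) + 81/1681*(-1) + 1296/1681*(-1) + 81225/26896*(-1) = -9/16 (each basis 2-blade squares to minus the product of its generators' squares); cross terms between blades sharing an index anticommute and cancel; the commuting (index-disjoint) pairs give grade-4 terms 2*c*c'*(blade product), which cancel blade by blade — e1 e2 e3 e4: 1296/1681 - 1296/1681 = 0 — confirming B is simple. So B^2 = -9/16.
Answer: rotation, certificate B^2 = -9/16. One invariant decides it: the square -9/16 survives every conjugation, and its sign is exactly the classification.


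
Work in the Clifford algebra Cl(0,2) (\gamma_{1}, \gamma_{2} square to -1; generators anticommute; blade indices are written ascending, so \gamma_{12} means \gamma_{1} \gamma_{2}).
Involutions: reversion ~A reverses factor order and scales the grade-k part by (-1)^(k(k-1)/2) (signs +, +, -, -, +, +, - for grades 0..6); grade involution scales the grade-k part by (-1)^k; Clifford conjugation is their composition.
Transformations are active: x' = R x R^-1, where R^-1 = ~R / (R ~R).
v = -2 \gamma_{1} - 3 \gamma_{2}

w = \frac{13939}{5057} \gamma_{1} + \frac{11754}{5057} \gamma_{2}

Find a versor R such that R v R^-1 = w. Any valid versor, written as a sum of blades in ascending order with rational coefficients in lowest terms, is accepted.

Since q(v) = q(w) = -13, the sum R = v + w = \frac{3825}{5057} \gamma_{1} - \frac{3417}{5057} \gamma_{2} does the job whenever invertible.
Answer: \frac{3825}{5057} \gamma_{1} - \frac{3417}{5057} \gamma_{2}


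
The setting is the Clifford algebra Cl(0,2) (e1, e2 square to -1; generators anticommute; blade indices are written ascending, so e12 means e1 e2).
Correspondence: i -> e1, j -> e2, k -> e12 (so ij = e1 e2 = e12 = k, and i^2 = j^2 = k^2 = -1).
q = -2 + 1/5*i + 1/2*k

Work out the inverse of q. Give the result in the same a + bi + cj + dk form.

In blades: q = -2 + 1/5*e1 + 1/2*e12.
With qbar = -2 - 1/5*e1 - 1/2*e12 (scalar fixed, mapped units negated), q qbar = 429/100 (the sum of squared coefficients), so q^-1 = qbar / (429/100) = -200/429 - 20/429*e1 - 50/429*e12; translating back:
Answer: -200/429 - 20/429*i - 50/429*k


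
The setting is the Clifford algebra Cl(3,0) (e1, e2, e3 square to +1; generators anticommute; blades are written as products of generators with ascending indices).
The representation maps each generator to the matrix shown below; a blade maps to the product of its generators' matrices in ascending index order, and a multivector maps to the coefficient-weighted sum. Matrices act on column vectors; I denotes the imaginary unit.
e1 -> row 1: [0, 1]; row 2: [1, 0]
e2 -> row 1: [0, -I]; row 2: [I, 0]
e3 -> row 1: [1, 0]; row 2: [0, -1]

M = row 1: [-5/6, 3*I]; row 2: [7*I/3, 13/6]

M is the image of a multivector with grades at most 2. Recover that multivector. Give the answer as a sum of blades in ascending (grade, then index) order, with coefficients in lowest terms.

Method: 1, rho(e1), rho(e2), rho(e3) form a trace-orthogonal basis of the 2x2 complex matrices (tr(X Y) = 2 if X = Y, else 0), so M = m0*1 + m1*rho(e1) + m2*rho(e2) + m3*rho(e3) with m0 = tr(M)/2 = 2/3, m1 = tr(M rho(e1))/2 = 8*I/3, m2 = tr(M rho(e2))/2 = -1/3, m3 = tr(M rho(e3))/2 = -3/2.
Multiplying table entries, the bivector images are rho(e1 e2) = I*rho(e3), rho(e1 e3) = -I*rho(e2), rho(e2 e3) = I*rho(e1); with real blade coefficients the real parts of m0..m3 are the coefficients of 1, e1, e2, e3 and the imaginary parts give the bivectors (e2 e3: Im m1, e1 e3: -Im m2, e1 e2: Im m3).
Answer: 2/3 - 1/3*e2 - 3/2*e3 + 8/3*e2 e3


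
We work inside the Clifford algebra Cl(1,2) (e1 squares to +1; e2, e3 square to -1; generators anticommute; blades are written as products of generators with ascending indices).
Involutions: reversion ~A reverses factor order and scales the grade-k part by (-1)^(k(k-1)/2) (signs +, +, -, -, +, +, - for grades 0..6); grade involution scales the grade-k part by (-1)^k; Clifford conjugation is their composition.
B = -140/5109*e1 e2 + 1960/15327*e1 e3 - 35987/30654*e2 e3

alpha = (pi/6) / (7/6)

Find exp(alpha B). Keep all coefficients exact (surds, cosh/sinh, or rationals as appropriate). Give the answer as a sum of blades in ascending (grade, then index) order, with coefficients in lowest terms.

B^2 term by term: the squares give (-140/5109)^2*(e1 e2)^2 + (1960/15327)^2*(e1 e3)^2 + (-35987/30654)^2*(e2 e3)^2 = 19600/26101881*(+1) + 3841600/234916929*(+1) + 1295064169/939667716*(-1) = -49/36 (each basis 2-blade squares to minus the product of its generators' squares); cross terms between blades sharing an index anticommute and cancel. So B^2 = -49/36.
B^2 = -49/36 — since the square is negative, the closed form is circular: l = 7/6, alpha*l = pi/6, so exp(alpha B) = cos(pi/6) + (sin(pi/6)/(7/6))*B = sqrt(3)/2 + (3/7)*B.
Answer: sqrt(3)/2 - 20/1703*e1 e2 + 280/5109*e1 e3 - 5141/10218*e2 e3


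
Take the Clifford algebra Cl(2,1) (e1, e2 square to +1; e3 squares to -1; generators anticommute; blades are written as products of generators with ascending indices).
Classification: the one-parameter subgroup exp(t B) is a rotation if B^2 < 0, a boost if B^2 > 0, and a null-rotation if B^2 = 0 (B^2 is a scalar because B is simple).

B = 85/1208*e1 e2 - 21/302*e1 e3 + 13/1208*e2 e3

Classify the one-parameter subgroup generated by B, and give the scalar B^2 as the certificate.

B^2 term by term: the squares give (85/1208)^2*(e1 e2)^2 + (-21/302)^2*(e1 e3)^2 + (13/1208)^2*(e2 e3)^2 = 7225/1459264*(-1) + 441/91204*(+1) + 169/1459264*(+1) = 0 (each basis 2-blade squares to minus the product of its generators' squares); cross terms between blades sharing an index anticommute and cancel. So B^2 = 0.
Answer: null-rotation, certificate B^2 = 0. The class reads off the invariant scalar 0 directly.


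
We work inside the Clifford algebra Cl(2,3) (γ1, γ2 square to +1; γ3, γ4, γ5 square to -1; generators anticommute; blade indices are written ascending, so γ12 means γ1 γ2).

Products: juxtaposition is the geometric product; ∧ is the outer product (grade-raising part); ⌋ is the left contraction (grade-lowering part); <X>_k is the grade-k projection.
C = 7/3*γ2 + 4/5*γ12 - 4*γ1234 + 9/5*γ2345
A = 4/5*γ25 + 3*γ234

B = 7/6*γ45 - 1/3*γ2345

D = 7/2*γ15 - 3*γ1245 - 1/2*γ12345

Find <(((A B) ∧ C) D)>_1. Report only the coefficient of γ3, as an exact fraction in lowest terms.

step 1: γ5 + 14/15*γ24 - 4/15*γ34 - 7/2*γ235
step 2: -7/3*γ25 + 4/5*γ125 - 28/45*γ234 - 16/75*γ1234 - 4*γ12345
step 3: -2 - 14/5*γ2 + 12*γ3 + 12/5*γ4 + 8/75*γ5 + 49/6*γ12 - 7*γ14 + 14/45*γ15 - 2/5*γ34 + 16/25*γ35 + 7/6*γ134 + 28/15*γ135 + 14*γ234 + 56/75*γ2345 + 98/45*γ12345
step 4: -14/5*γ2 + 12*γ3 + 12/5*γ4 + 8/75*γ5
Answer: 12


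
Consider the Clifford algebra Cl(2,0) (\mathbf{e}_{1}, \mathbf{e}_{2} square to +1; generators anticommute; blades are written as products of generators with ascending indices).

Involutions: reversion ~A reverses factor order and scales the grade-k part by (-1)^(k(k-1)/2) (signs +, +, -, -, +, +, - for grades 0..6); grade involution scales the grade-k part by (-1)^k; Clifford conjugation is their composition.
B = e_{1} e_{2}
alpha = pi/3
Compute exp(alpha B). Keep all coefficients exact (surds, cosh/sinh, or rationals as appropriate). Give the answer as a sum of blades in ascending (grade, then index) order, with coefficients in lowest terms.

B^2 = (1)^2*(e_{1} e_{2})^2 = 1*(-1) = -1 (a basis 2-blade squares to minus the product of its generators' squares).
B^2 = -1 — the series telescopes trigonometrically here: l = 1, alpha*l = \frac{\pi}{3}, so exp(alpha B) = cos(\frac{\pi}{3}) + (sin(\frac{\pi}{3})/1)*B = \frac{1}{2} + (\frac{\sqrt{3}}{2})*B.
Answer: \frac{1}{2} + \frac{\sqrt{3}}{2} e_{1} e_{2}


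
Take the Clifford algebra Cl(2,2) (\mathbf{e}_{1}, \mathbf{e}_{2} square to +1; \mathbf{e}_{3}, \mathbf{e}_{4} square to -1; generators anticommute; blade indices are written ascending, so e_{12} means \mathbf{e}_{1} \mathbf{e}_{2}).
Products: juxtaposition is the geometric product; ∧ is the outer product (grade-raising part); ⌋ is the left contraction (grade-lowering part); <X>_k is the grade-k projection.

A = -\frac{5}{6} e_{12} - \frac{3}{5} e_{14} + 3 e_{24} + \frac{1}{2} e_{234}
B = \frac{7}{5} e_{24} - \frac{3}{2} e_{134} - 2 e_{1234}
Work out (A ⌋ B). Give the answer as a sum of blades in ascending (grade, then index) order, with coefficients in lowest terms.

step 1: \frac{21}{5} - e_{1} - \frac{9}{10} e_{3} + 6 e_{13} + \frac{6}{5} e_{23} - \frac{5}{3} e_{34}
Answer: \frac{21}{5} - e_{1} - \frac{9}{10} e_{3} + 6 e_{13} + \frac{6}{5} e_{23} - \frac{5}{3} e_{34}


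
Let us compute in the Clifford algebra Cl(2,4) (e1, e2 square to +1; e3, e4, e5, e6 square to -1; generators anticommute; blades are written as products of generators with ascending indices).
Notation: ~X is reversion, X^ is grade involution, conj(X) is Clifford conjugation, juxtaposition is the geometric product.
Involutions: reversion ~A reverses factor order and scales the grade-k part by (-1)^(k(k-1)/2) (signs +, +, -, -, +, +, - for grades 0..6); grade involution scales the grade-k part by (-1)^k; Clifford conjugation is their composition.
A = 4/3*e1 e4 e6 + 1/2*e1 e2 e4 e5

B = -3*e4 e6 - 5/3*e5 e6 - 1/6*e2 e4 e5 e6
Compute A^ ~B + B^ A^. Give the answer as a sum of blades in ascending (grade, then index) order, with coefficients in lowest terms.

first term: 4*e1 + 1/12*e1 e6 + 2/9*e1 e2 e5 - 20/9*e1 e4 e5 - 5/6*e1 e2 e4 e6 + 3/2*e1 e2 e5 e6
second term: -4*e1 - 1/12*e1 e6 + 2/9*e1 e2 e5 - 20/9*e1 e4 e5 - 5/6*e1 e2 e4 e6 + 3/2*e1 e2 e5 e6
Answer: 4/9*e1 e2 e5 - 40/9*e1 e4 e5 - 5/3*e1 e2 e4 e6 + 3*e1 e2 e5 e6


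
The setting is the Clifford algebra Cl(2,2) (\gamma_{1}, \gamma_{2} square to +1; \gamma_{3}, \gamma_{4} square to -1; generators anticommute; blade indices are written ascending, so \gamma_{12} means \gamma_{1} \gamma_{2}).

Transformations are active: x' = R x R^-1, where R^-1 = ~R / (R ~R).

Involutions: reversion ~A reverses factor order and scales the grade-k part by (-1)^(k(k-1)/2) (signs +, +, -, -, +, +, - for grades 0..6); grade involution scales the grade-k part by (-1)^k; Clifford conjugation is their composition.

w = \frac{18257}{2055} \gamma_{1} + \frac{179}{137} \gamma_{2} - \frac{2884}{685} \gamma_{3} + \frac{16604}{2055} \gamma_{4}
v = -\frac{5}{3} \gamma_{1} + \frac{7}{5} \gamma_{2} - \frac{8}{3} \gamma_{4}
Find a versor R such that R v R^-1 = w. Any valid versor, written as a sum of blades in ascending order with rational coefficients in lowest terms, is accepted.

Why this works: both vectors square to -\frac{178}{75}, so q(v) = q(w) and R = v + w = \frac{4944}{685} \gamma_{1} + \frac{1854}{685} \gamma_{2} - \frac{2884}{685} \gamma_{3} + \frac{3708}{685} \gamma_{4} carries v to w — its own direction survives, the complement (v - w)/2 flips.
Answer: \frac{4944}{685} \gamma_{1} + \frac{1854}{685} \gamma_{2} - \frac{2884}{685} \gamma_{3} + \frac{3708}{685} \gamma_{4}


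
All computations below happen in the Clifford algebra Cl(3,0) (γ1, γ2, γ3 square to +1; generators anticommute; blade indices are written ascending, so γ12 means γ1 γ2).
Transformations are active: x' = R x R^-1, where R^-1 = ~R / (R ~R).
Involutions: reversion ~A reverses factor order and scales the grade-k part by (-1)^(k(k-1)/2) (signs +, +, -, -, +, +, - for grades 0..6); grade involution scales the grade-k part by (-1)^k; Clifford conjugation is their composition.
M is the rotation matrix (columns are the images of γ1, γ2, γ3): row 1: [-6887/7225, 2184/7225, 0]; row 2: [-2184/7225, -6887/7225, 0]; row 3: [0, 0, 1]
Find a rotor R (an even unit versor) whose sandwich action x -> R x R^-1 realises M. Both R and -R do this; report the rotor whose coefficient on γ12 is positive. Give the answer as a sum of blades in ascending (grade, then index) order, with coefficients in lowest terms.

Method: write R = a + b12*γ12 + b13*γ13 + b23*γ23 with a^2 + b12^2 + b13^2 + b23^2 = 1 (so R^-1 = ~R). Expanding the columns R e_j ~R gives tr M = 4a^2 - 1 and, from the antisymmetric part, M21 - M12 = -4a*b12, M13 - M31 = 4a*b13, M32 - M23 = -4a*b23.
Here tr M = -6549/7225, so a^2 = (1 + tr M)/4 = 169/7225 and a = ±13/85. Taking a = 13/85: M21 - M12 = -4368/7225, M13 - M31 = 0, M32 - M23 = 0, giving b12 = 84/85, b13 = 0, b23 = 0, i.e. R = 13/85 + 84/85*γ12.
Its γ12 coefficient is already positive.
Answer: 13/85 + 84/85*γ12. Why the constraint matters: R and -R act identically through the sandwich — M has trace -6549/7225 either way — so only the sign condition on γ12 picks one of the two preimages.


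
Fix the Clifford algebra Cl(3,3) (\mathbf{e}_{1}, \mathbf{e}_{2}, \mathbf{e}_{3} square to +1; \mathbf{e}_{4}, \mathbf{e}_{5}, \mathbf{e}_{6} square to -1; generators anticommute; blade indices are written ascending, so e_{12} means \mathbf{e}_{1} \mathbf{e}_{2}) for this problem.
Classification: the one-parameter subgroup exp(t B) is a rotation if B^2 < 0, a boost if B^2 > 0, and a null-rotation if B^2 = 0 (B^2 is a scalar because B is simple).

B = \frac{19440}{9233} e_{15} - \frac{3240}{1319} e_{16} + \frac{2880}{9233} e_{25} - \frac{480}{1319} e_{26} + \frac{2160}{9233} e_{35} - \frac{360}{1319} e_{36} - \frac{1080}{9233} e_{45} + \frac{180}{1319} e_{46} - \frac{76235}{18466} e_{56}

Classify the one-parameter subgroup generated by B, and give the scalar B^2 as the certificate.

B^2 term by term: the squares give (\frac{19440}{9233})^2*(e_{15})^2 + (-\frac{3240}{1319})^2*(e_{16})^2 + (\frac{2880}{9233})^2*(e_{25})^2 + (-\frac{480}{1319})^2*(e_{26})^2 + (\frac{2160}{9233})^2*(e_{35})^2 + (-\frac{360}{1319})^2*(e_{36})^2 + (-\frac{1080}{9233})^2*(e_{45})^2 + (\frac{180}{1319})^2*(e_{46})^2 + (-\frac{76235}{18466})^2*(e_{56})^2 = \frac{377913600}{85248289}*(+1) + \frac{10497600}{1739761}*(+1) + \frac{8294400}{85248289}*(+1) + \frac{230400}{1739761}*(+1) + \frac{4665600}{85248289}*(+1) + \frac{129600}{1739761}*(+1) + \frac{1166400}{85248289}*(-1) + \frac{32400}{1739761}*(-1) + \frac{5811775225}{340993156}*(-1) = -\frac{25}{4} (each basis 2-blade squares to minus the product of its generators' squares); cross terms between blades sharing an index anticommute and cancel; the commuting (index-disjoint) pairs give grade-4 terms 2*c*c'*(blade product), which cancel blade by blade — e_{1256}: \frac{18662400}{12178327} - \frac{18662400}{12178327} = 0; e_{1356}: \frac{13996800}{12178327} - \frac{13996800}{12178327} = 0; e_{1456}: -\frac{6998400}{12178327} + \frac{6998400}{12178327} = 0; e_{2356}: \frac{2073600}{12178327} - \frac{2073600}{12178327} = 0; e_{2456}: -\frac{1036800}{12178327} + \frac{1036800}{12178327} = 0; e_{3456}: -\frac{777600}{12178327} + \frac{777600}{12178327} = 0 — confirming B is simple. So B^2 = -\frac{25}{4}.
Answer: rotation, certificate B^2 = -\frac{25}{4}. Check the certificate: B^2 = -\frac{25}{4}, and that sign is decisive whatever form B takes.


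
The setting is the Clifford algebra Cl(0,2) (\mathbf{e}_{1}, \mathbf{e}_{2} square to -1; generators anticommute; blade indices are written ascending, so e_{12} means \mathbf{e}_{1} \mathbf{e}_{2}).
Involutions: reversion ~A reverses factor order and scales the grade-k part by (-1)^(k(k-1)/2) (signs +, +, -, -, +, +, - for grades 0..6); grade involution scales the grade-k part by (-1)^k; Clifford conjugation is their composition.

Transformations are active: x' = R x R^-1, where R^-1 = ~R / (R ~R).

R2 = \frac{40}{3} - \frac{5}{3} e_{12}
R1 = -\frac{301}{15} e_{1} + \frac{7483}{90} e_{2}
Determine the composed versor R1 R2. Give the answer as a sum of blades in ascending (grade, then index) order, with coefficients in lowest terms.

Distribute over the terms of R1 (each basis-blade product reordered to ascending indices, repeated generators contracted through their squares):
(-\frac{301}{15} e_{1}) R2 = -\frac{2408}{9} e_{1} - \frac{301}{9} e_{2}
(\frac{7483}{90} e_{2}) R2 = -\frac{7483}{54} e_{1} + \frac{29932}{27} e_{2}
Summing the partial products and collecting blades:
Answer: -\frac{21931}{54} e_{1} + \frac{29029}{27} e_{2}


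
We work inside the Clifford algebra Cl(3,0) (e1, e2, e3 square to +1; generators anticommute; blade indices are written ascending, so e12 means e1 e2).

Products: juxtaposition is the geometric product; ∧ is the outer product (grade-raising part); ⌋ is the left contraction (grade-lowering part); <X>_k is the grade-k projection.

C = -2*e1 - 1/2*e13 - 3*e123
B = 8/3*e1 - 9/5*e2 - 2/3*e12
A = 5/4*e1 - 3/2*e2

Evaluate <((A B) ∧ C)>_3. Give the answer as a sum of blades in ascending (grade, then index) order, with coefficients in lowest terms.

step 1: 181/30 - e1 - 5/6*e2 + 7/4*e12
step 2: -181/15*e1 - 5/3*e12 - 181/60*e13 - 1111/60*e123
step 3: -1111/60*e123
Answer: -1111/60*e123


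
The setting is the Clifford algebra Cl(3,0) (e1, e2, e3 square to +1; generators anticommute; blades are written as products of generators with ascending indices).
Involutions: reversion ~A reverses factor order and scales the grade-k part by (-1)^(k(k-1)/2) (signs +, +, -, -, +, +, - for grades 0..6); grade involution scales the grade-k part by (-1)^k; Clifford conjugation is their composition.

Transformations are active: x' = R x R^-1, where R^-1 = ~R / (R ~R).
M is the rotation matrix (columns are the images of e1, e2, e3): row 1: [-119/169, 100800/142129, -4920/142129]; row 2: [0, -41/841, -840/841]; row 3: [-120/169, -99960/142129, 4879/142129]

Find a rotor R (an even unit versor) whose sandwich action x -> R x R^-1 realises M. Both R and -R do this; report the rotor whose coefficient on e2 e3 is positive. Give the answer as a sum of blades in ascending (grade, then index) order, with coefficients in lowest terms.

Method: write R = a + b12*e1 e2 + b13*e1 e3 + b23*e2 e3 with a^2 + b12^2 + b13^2 + b23^2 = 1 (so R^-1 = ~R). Expanding the columns R e_j ~R gives tr M = 4a^2 - 1 and, from the antisymmetric part, M21 - M12 = -4a*b12, M13 - M31 = 4a*b13, M32 - M23 = -4a*b23.
Here tr M = -102129/142129, so a^2 = (1 + tr M)/4 = 10000/142129 and a = ±100/377. Taking a = 100/377: M21 - M12 = -100800/142129, M13 - M31 = 96000/142129, M32 - M23 = 42000/142129, giving b12 = 252/377, b13 = 240/377, b23 = -105/377, i.e. R = 100/377 + 252/377*e1 e2 + 240/377*e1 e3 - 105/377*e2 e3.
Its e2 e3 coefficient is negative, so report the other preimage -R.
Answer: -100/377 - 252/377*e1 e2 - 240/377*e1 e3 + 105/377*e2 e3. Key observation: the double cover Spin(3) -> SO(3) sends R and -R to the same matrix (trace -102129/142129 here), so the stated sign of the e2 e3 coefficient is what selects one sheet.


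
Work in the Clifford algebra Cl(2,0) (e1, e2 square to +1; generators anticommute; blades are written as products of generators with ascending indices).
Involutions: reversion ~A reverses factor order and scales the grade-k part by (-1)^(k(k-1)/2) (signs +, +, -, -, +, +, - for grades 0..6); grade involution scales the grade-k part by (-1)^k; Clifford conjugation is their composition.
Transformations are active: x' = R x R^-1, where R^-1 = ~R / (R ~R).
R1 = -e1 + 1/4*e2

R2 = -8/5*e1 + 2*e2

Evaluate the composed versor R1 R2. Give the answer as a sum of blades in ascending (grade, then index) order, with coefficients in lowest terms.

Distribute over the terms of R1 (each basis-blade product reordered to ascending indices, repeated generators contracted through their squares):
(-e1) R2 = 8/5 - 2*e1 e2
(1/4*e2) R2 = 1/2 + 2/5*e1 e2
Summing the partial products and collecting blades:
Answer: 21/10 - 8/5*e1 e2


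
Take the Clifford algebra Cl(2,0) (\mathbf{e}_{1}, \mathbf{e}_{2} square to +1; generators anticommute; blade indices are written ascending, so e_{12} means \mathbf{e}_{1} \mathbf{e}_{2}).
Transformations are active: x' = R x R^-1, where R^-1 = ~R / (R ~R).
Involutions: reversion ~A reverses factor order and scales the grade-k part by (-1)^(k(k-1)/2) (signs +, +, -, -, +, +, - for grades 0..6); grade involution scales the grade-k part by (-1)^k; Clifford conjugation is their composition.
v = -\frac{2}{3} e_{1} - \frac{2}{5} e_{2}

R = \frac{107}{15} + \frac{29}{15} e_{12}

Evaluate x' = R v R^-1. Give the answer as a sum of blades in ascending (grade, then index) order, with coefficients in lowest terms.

~R = \frac{107}{15} - \frac{29}{15} e_{12}, and R ~R = \frac{2458}{45}, so R^-1 = ~R / (\frac{2458}{45}).
R v = -\frac{1244}{225} e_{1} - \frac{352}{225} e_{2}
Answer: -\frac{23886}{30725} e_{1} - \frac{794}{92175} e_{2}


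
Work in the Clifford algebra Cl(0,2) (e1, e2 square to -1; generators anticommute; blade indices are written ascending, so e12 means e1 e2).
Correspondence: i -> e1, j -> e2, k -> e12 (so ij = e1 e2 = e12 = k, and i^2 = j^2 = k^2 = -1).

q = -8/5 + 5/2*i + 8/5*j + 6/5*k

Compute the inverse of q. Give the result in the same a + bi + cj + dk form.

In blades: q = -8/5 + 5/2*e1 + 8/5*e2 + 6/5*e12.
With qbar = -8/5 - 5/2*e1 - 8/5*e2 - 6/5*e12 (scalar fixed, mapped units negated), q qbar = 1281/100 (the sum of squared coefficients), so q^-1 = qbar / (1281/100) = -160/1281 - 250/1281*e1 - 160/1281*e2 - 40/427*e12; translating back:
Answer: -160/1281 - 250/1281*i - 160/1281*j - 40/427*k


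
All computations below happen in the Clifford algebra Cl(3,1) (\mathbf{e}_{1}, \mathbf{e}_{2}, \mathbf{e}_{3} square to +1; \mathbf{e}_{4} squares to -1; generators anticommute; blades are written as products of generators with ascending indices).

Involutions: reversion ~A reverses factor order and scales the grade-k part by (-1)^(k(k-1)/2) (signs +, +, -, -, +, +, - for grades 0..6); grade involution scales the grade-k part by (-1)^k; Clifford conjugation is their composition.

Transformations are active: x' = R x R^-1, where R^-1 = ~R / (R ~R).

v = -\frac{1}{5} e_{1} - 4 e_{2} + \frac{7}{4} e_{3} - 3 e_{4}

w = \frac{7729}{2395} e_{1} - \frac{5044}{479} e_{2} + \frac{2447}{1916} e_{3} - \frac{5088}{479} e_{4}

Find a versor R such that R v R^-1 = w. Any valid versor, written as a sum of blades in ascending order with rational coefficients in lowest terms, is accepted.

Equal squares first: v^2 = w^2 = \frac{4041}{400}. Then v + w = \frac{1450}{479} e_{1} - \frac{6960}{479} e_{2} + \frac{1450}{479} e_{3} - \frac{6525}{479} e_{4} is a versor taking v to w, provided it is invertible.
Answer: \frac{1450}{479} e_{1} - \frac{6960}{479} e_{2} + \frac{1450}{479} e_{3} - \frac{6525}{479} e_{4}


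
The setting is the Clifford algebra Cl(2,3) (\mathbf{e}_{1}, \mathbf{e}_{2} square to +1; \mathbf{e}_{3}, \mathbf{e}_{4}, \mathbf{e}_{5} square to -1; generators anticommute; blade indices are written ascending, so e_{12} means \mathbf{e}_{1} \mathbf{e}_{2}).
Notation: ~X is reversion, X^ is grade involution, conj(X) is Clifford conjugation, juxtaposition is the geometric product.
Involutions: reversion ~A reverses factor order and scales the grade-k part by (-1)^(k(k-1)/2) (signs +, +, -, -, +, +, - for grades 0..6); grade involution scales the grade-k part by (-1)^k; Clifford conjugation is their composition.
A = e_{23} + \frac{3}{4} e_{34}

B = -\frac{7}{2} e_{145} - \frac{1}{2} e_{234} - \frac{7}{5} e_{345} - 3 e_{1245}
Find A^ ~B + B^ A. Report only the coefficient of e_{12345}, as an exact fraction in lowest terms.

first term: -\frac{3}{8} e_{2} + \frac{1}{2} e_{4} - \frac{21}{20} e_{5} - \frac{21}{8} e_{135} - \frac{7}{5} e_{245} + \frac{9}{4} e_{1235} + 3 e_{1345} + \frac{7}{2} e_{12345}
second term: -\frac{3}{8} e_{2} + \frac{1}{2} e_{4} - \frac{21}{20} e_{5} + \frac{21}{8} e_{135} + \frac{7}{5} e_{245} - \frac{9}{4} e_{1235} - 3 e_{1345} + \frac{7}{2} e_{12345}
Answer: 7


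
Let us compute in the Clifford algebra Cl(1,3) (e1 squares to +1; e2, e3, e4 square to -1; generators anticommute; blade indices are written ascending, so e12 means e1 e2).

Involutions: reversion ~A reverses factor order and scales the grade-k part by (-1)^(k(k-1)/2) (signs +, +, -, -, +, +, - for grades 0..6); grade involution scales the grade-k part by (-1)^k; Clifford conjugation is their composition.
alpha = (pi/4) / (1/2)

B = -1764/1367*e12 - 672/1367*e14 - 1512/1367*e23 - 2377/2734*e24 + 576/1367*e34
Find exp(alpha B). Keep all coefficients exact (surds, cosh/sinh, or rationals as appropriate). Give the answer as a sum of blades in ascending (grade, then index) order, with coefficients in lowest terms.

B^2 term by term: the squares give (-1764/1367)^2*(e12)^2 + (-672/1367)^2*(e14)^2 + (-1512/1367)^2*(e23)^2 + (-2377/2734)^2*(e24)^2 + (576/1367)^2*(e34)^2 = 3111696/1868689*(+1) + 451584/1868689*(+1) + 2286144/1868689*(-1) + 5650129/7474756*(-1) + 331776/1868689*(-1) = -1/4 (each basis 2-blade squares to minus the product of its generators' squares); cross terms between blades sharing an index anticommute and cancel; the commuting (index-disjoint) pairs give grade-4 terms 2*c*c'*(blade product), which cancel blade by blade — e1234: -2032128/1868689 + 2032128/1868689 = 0 — confirming B is simple. So B^2 = -1/4.
B^2 = -1/4 — a negative square means the series sums to a rotation: l = 1/2, alpha*l = pi/4, so exp(alpha B) = cos(pi/4) + (sin(pi/4)/(1/2))*B = sqrt(2)/2 + (sqrt(2))*B.
Answer: sqrt(2)/2 - 1764*sqrt(2)/1367*e12 - 672*sqrt(2)/1367*e14 - 1512*sqrt(2)/1367*e23 - 2377*sqrt(2)/2734*e24 + 576*sqrt(2)/1367*e34


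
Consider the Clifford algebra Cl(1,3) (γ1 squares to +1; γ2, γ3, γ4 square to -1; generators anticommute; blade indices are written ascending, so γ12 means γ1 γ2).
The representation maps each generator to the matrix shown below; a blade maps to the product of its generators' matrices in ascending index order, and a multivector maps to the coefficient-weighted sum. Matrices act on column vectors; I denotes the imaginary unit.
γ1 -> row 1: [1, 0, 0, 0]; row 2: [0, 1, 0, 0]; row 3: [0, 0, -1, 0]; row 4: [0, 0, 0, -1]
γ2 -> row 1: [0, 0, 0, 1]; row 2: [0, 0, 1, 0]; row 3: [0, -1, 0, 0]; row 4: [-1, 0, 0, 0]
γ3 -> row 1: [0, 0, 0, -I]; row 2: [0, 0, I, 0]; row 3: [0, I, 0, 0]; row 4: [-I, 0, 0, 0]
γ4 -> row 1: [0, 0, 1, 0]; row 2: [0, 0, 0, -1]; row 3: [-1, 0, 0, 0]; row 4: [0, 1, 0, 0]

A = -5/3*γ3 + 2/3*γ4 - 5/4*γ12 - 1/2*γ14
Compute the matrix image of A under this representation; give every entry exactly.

Bivector images (products of the table entries): rho(γ12) = rho(γ1)rho(γ2) = row 1: [0, 0, 0, 1]; row 2: [0, 0, 1, 0]; row 3: [0, 1, 0, 0]; row 4: [1, 0, 0, 0]; rho(γ14) = rho(γ1)rho(γ4) = row 1: [0, 0, 1, 0]; row 2: [0, 0, 0, -1]; row 3: [1, 0, 0, 0]; row 4: [0, -1, 0, 0].
M = (-5/3)*rho(γ3) + (2/3)*rho(γ4) + (-5/4)*rho(γ12) + (-1/2)*rho(γ14), summed entrywise:
Answer: row 1: [0, 0, 1/6, -5/4 + 5*I/3]; row 2: [0, 0, -5/4 - 5*I/3, -1/6]; row 3: [-7/6, -5/4 - 5*I/3, 0, 0]; row 4: [-5/4 + 5*I/3, 7/6, 0, 0]


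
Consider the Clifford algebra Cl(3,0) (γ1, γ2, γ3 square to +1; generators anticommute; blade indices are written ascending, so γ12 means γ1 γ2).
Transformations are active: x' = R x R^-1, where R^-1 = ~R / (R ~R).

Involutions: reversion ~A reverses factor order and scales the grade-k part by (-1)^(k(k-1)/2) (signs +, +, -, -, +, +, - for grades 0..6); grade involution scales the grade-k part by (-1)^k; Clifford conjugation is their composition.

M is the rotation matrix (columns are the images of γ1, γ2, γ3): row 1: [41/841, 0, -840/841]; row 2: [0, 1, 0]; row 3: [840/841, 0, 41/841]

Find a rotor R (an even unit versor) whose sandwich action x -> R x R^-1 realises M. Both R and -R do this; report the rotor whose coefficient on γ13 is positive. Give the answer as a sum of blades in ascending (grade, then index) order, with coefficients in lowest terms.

Method: write R = a + b12*γ12 + b13*γ13 + b23*γ23 with a^2 + b12^2 + b13^2 + b23^2 = 1 (so R^-1 = ~R). Expanding the columns R e_j ~R gives tr M = 4a^2 - 1 and, from the antisymmetric part, M21 - M12 = -4a*b12, M13 - M31 = 4a*b13, M32 - M23 = -4a*b23.
Here tr M = 923/841, so a^2 = (1 + tr M)/4 = 441/841 and a = ±21/29. Taking a = 21/29: M21 - M12 = 0, M13 - M31 = -1680/841, M32 - M23 = 0, giving b12 = 0, b13 = -20/29, b23 = 0, i.e. R = 21/29 - 20/29*γ13.
Its γ13 coefficient is negative, so report the other preimage -R.
Answer: -21/29 + 20/29*γ13. Note: both R and -R realise this M (trace 923/841); the covering map identifies them, and the γ13-coefficient sign is the tie-breaker.


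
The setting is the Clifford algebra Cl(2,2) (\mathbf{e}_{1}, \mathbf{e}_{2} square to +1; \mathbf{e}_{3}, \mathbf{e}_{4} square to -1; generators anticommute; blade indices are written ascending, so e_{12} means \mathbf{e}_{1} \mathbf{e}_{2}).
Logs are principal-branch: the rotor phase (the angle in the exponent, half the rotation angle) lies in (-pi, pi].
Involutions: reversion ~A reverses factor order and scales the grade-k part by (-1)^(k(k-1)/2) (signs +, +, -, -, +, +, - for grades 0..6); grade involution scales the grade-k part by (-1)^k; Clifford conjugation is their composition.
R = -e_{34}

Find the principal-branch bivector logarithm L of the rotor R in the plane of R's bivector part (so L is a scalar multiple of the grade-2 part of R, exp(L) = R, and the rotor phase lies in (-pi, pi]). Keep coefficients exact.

The scalar part of R is 0, which pins the rotor phase on the principal branch; dividing the bivector part by the sine of that phase recovers the unit plane, and L is the phase times that plane.
Concretely: cos(phase) = 0 gives phase = ±\frac{\pi}{2}, and since phase/sin(phase) is even the sign is immaterial: L = (phase/sin(phase)) * <R>_2 = (\frac{\pi}{2}) * <R>_2.
Answer: - \frac{\pi}{2} e_{34}


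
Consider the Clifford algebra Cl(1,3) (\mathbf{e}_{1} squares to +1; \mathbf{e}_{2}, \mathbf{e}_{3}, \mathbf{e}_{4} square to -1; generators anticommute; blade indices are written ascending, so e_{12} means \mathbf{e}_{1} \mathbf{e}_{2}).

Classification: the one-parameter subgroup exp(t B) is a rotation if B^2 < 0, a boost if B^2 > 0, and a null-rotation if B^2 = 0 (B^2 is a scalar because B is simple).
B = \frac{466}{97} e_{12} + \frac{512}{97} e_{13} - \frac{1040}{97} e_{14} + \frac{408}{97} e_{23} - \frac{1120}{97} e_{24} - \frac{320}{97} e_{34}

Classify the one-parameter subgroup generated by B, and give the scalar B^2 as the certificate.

B^2 term by term: the squares give (\frac{466}{97})^2*(e_{12})^2 + (\frac{512}{97})^2*(e_{13})^2 + (-\frac{1040}{97})^2*(e_{14})^2 + (\frac{408}{97})^2*(e_{23})^2 + (-\frac{1120}{97})^2*(e_{24})^2 + (-\frac{320}{97})^2*(e_{34})^2 = \frac{217156}{9409}*(+1) + \frac{262144}{9409}*(+1) + \frac{1081600}{9409}*(+1) + \frac{166464}{9409}*(-1) + \frac{1254400}{9409}*(-1) + \frac{102400}{9409}*(-1) = 4 (each basis 2-blade squares to minus the product of its generators' squares); cross terms between blades sharing an index anticommute and cancel; the commuting (index-disjoint) pairs give grade-4 terms 2*c*c'*(blade product), which cancel blade by blade — e_{1234}: -\frac{298240}{9409} + \frac{1146880}{9409} - \frac{848640}{9409} = 0 — confirming B is simple. So B^2 = 4.
Answer: boost, certificate B^2 = 4. The scalar 4 is the complete invariant here: its sign names the subgroup type.


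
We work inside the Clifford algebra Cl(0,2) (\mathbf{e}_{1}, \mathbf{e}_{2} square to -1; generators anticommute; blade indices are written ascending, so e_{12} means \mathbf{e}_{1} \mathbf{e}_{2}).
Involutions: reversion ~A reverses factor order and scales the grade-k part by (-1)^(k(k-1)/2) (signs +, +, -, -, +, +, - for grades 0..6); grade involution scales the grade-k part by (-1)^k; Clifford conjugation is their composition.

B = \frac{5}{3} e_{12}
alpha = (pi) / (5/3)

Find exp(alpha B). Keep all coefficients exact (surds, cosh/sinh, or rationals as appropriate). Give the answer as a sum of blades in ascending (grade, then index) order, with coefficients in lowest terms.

B^2 = (\frac{5}{3})^2*(e_{12})^2 = \frac{25}{9}*(-1) = -\frac{25}{9} (a basis 2-blade squares to minus the product of its generators' squares).
B^2 = -\frac{25}{9} — B^2 < 0, so the exponential closes trigonometrically: l = \frac{5}{3}, alpha*l = \pi, so exp(alpha B) = cos(\pi) + (sin(\pi)/(\frac{5}{3}))*B = -1 + (0)*B.
Answer: -1


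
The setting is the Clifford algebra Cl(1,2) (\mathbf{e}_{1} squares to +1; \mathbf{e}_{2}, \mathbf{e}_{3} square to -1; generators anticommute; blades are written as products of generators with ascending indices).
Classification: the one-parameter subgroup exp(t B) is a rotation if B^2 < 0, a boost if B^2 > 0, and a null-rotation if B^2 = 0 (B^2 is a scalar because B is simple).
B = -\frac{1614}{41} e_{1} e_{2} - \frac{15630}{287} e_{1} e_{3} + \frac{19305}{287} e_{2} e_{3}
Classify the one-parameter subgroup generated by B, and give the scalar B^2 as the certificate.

B^2 term by term: the squares give (-\frac{1614}{41})^2*(e_{1} e_{2})^2 + (-\frac{15630}{287})^2*(e_{1} e_{3})^2 + (\frac{19305}{287})^2*(e_{2} e_{3})^2 = \frac{2604996}{1681}*(+1) + \frac{244296900}{82369}*(+1) + \frac{372683025}{82369}*(-1) = -9 (each basis 2-blade squares to minus the product of its generators' squares); cross terms between blades sharing an index anticommute and cancel. So B^2 = -9.
Answer: rotation, certificate B^2 = -9. The invariant at work: B^2 = -9 is unchanged by conjugation, hence its sign classifies the subgroup whatever basis B is written in.


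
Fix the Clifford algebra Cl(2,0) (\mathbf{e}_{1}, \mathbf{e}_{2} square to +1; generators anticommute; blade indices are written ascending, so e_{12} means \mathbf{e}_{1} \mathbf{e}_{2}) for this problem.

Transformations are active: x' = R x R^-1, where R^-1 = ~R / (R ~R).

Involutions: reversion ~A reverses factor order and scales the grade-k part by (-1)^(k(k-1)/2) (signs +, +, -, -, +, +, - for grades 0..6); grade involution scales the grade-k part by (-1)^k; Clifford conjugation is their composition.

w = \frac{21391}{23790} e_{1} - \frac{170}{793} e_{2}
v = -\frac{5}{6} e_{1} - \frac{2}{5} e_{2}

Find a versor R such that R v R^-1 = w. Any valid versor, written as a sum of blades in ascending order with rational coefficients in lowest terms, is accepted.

Here q(v) = q(w) = \frac{769}{900}; the classical choice R = v + w = \frac{261}{3965} e_{1} - \frac{2436}{3965} e_{2} then realises v -> w under the sandwich.
Answer: \frac{261}{3965} e_{1} - \frac{2436}{3965} e_{2}


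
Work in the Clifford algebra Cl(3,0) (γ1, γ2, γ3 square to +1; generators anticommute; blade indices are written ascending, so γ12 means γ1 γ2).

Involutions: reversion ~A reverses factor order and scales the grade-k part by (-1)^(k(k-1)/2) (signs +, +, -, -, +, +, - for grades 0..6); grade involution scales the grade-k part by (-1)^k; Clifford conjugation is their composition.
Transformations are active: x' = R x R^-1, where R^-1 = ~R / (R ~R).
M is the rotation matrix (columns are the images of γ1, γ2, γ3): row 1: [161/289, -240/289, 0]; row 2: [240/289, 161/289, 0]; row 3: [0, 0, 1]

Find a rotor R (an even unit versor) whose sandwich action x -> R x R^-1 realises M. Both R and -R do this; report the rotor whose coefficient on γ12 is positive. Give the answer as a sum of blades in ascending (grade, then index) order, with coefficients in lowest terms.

Method: write R = a + b12*γ12 + b13*γ13 + b23*γ23 with a^2 + b12^2 + b13^2 + b23^2 = 1 (so R^-1 = ~R). Expanding the columns R e_j ~R gives tr M = 4a^2 - 1 and, from the antisymmetric part, M21 - M12 = -4a*b12, M13 - M31 = 4a*b13, M32 - M23 = -4a*b23.
Here tr M = 611/289, so a^2 = (1 + tr M)/4 = 225/289 and a = ±15/17. Taking a = 15/17: M21 - M12 = 480/289, M13 - M31 = 0, M32 - M23 = 0, giving b12 = -8/17, b13 = 0, b23 = 0, i.e. R = 15/17 - 8/17*γ12.
Its γ12 coefficient is negative, so report the other preimage -R.
Answer: -15/17 + 8/17*γ12. Why the constraint matters: R and -R act identically through the sandwich — M has trace 611/289 either way — so only the sign condition on γ12 picks one of the two preimages.


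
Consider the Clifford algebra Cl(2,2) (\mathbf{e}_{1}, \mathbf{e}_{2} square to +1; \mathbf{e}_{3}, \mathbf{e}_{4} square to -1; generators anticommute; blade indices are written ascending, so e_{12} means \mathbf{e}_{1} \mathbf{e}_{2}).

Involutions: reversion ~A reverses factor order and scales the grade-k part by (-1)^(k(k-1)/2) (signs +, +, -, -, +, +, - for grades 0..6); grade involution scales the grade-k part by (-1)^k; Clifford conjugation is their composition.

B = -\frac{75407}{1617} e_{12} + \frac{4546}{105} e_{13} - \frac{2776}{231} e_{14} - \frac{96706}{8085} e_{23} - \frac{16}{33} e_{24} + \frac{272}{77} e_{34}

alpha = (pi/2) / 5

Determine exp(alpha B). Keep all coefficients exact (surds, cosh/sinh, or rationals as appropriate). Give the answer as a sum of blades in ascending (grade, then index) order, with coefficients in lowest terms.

B^2 term by term: the squares give (-\frac{75407}{1617})^2*(e_{12})^2 + (\frac{4546}{105})^2*(e_{13})^2 + (-\frac{2776}{231})^2*(e_{14})^2 + (-\frac{96706}{8085})^2*(e_{23})^2 + (-\frac{16}{33})^2*(e_{24})^2 + (\frac{272}{77})^2*(e_{34})^2 = \frac{5686215649}{2614689}*(-1) + \frac{20666116}{11025}*(+1) + \frac{7706176}{53361}*(+1) + \frac{9352050436}{65367225}*(+1) + \frac{256}{1089}*(+1) + \frac{73984}{5929}*(-1) = -25 (each basis 2-blade squares to minus the product of its generators' squares); cross terms between blades sharing an index anticommute and cancel; the commuting (index-disjoint) pairs give grade-4 terms 2*c*c'*(blade product), which cancel blade by blade — e_{1234}: -\frac{41021408}{124509} + \frac{145472}{3465} + \frac{536911712}{1867635} = 0 — confirming B is simple. So B^2 = -25.
B^2 = -25 — B^2 < 0, so the exponential closes trigonometrically: l = 5, alpha*l = \frac{\pi}{2}, so exp(alpha B) = cos(\frac{\pi}{2}) + (sin(\frac{\pi}{2})/5)*B = 0 + (\frac{1}{5})*B.
Answer: - \frac{75407}{8085} e_{12} + \frac{4546}{525} e_{13} - \frac{2776}{1155} e_{14} - \frac{96706}{40425} e_{23} - \frac{16}{165} e_{24} + \frac{272}{385} e_{34}


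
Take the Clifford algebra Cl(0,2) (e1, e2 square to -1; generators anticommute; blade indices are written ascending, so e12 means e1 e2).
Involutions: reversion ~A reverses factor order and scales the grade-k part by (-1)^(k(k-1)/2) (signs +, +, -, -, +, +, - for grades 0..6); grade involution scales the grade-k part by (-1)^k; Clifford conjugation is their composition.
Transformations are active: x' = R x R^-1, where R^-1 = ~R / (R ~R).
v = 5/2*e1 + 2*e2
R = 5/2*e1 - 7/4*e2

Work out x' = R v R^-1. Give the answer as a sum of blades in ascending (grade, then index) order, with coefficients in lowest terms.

~R = 5/2*e1 - 7/4*e2, and R ~R = -149/16, so R^-1 = ~R / (-149/16).
R v = -11/4 + 75/8*e12
Answer: -305/298*e1 - 452/149*e2
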